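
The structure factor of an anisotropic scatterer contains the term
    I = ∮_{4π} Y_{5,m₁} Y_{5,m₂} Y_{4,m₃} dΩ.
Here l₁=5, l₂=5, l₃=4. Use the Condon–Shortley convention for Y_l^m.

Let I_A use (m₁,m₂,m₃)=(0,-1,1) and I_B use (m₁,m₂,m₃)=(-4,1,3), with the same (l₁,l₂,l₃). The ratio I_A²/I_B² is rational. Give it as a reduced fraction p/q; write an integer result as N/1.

1/10

Shared (l₁,l₂,l₃)=(5,5,4): N and (l;000)² cancel in I_A²/I_B².
A: Δ = 6!·4!·4!/15! = 1/3153150; Racah Σ t=1..4: t=1:−1/17280 t=2:+1/1152 t=3:−1/864 t=4:+1/6912 = -7/34560; ⇒ 3j(5 5 4; 0 -1 1)² = 1/429, sgn +1
B: Δ = 6!·4!·4!/15! = 1/3153150; Racah Σ t=5..6: t=5:−1/17280 t=6:+1/103680 = -1/20736; ⇒ 3j(5 5 4; -4 1 3)² = 10/429, sgn +1
I_A²/I_B² = (1/429)/(10/429) = 1/10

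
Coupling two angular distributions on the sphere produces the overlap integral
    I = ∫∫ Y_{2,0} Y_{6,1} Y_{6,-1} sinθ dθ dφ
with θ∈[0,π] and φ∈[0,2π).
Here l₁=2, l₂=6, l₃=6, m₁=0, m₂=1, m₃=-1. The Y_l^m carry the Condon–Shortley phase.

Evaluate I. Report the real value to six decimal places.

Rules hold: Σm=0, L=14 even, 4≤6≤8.
N = 5·13·13 = 845
Δ = 2!·2!·10!/15! = 1/90090
Racah Σ t=0..2: t=0:+1/69120 t=1:−1/14400 t=2:+1/69120 = -7/172800
⇒ 3j(2 6 6; 0 0 0)² = 14/715, sgn -1
Racah Σ t=0..2: t=0:+1/120960 t=1:−1/17280 t=2:+1/57600 = -13/403200
⇒ 3j(2 6 6; 0 1 -1)² = 13/770, sgn +1
4πI² = N·(3j₀)²·(3jₘ)² = 169/605
I = -1·√(0.279339/4π) = -0.14909419

-0.149094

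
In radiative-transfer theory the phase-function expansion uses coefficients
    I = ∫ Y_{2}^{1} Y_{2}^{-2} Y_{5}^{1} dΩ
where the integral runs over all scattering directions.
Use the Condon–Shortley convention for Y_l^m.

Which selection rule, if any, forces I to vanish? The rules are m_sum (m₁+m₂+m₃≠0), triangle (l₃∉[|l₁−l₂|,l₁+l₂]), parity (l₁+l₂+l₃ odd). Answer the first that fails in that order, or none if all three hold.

triangle

azimuthal sum: 1 − 2 + 1 = 0  ✓
0 ≤ 5 ≤ 4 (triangle on l)  ✗
L = 2 + 2 + 5 = 9 (odd)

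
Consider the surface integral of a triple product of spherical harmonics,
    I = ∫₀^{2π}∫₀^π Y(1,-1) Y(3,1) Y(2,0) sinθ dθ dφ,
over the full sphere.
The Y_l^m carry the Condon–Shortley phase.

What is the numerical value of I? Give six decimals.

Rules hold: Σm=0, L=6 even, 2≤2≤4.
N = 3·7·5 = 105
Δ = 2!·0!·4!/7! = 1/105
Racah Σ t=1..1: t=1:−1/4 = -1/4
⇒ 3j(1 3 2; 0 0 0)² = 3/35, sgn -1
Racah Σ t=2..2: t=2:+1/8 = 1/8
⇒ 3j(1 3 2; -1 1 0)² = 2/35, sgn +1
4πI² = N·(3j₀)²·(3jₘ)² = 18/35
I = -1·√(0.514286/4π) = -0.20230066

-0.202301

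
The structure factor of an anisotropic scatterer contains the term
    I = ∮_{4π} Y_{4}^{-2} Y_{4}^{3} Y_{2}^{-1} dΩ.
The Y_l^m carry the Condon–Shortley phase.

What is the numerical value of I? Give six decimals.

-0.187702

Checks pass: Σm=0; 10 even; l₃=2∈[0,8].
(2·4+1)(2·4+1)(2·2+1) = 405
Δ: 6! 2! 2! / 11! → 1/13860
sum: t=2:+1/192 t=3:−1/36 t=4:+1/192 = -5/288
3j²(4 4 2; 0 0 0) = Δ·Π!·Σ² = 20/693  (sign -1)
sum: t=5:−1/240 t=6:+1/1440 = -1/288
3j²(4 4 2; -2 3 -1) = Δ·Π!·Σ² = 5/132  (sign +1)
combine: 4πI² = 405·20/693·5/132 = 375/847
take √, sign -1: I = -0.18770204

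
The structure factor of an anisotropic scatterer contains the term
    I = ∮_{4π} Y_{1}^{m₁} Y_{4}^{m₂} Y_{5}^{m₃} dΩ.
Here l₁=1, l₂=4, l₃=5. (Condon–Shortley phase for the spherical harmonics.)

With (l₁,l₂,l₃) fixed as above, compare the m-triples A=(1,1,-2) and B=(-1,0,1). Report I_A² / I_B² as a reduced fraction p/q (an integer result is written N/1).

l's match ⇒ only the (l;m) 3-j factors differ between A and B.
A: triangle coeff Δ(1,4,5) = 1/495; Σ_t [0,0]: t=0:+1/1440 = 1/1440; (3j)²=7/165 [(1 4 5; 1 1 -2)], sign=-1
B: triangle coeff Δ(1,4,5) = 1/495; Σ_t [0,0]: t=0:+1/1152 = 1/1152; (3j)²=1/33 [(1 4 5; -1 0 1)], sign=+1
I_A²/I_B² = (7/165)/(1/33) = 7/5

7/5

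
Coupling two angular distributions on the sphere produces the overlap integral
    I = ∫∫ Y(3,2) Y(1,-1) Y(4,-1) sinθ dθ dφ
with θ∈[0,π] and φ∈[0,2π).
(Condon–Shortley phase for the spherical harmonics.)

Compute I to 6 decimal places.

-0.106622

Checks pass: Σm=0; 8 even; l₃=4∈[2,4].
(2·3+1)(2·1+1)(2·4+1) = 189
Δ: 0! 6! 2! / 9! → 1/252
sum: t=0:+1/36 = 1/36
3j²(3 1 4; 0 0 0) = Δ·Π!·Σ² = 4/63  (sign +1)
sum: t=0:+1/240 = 1/240
3j²(3 1 4; 2 -1 -1) = Δ·Π!·Σ² = 1/84  (sign -1)
combine: 4πI² = 189·4/63·1/84 = 1/7
take √, sign -1: I = -0.10662181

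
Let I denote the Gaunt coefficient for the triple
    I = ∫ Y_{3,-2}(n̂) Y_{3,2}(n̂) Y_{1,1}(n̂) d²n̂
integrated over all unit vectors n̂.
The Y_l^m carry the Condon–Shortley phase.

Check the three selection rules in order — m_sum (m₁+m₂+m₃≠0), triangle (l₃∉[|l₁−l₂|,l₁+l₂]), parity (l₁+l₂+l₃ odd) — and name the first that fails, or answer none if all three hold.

m_sum

Σmᵢ = 1  ✗
l₃∈[|l₁−l₂|,l₁+l₂]=[0,6], have l₃=1
Σlᵢ = 7 ⇒ odd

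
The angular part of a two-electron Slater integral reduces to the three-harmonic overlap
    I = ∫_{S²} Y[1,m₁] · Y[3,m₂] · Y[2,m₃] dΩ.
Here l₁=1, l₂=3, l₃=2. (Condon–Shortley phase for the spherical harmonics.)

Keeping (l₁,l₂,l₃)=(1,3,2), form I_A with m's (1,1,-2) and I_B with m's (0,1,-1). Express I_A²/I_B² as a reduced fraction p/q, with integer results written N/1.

Same 1,3,2: normalisation and zero-m 3j drop out of the ratio.
A: Δ: 2! 0! 4! / 7! → 1/105; sum: t=0:+1/48 = 1/48; 3j²(1 3 2; 1 1 -2) = Δ·Π!·Σ² = 1/105  (sign +1)
B: Δ: 2! 0! 4! / 7! → 1/105; sum: t=1:−1/6 = -1/6; 3j²(1 3 2; 0 1 -1) = Δ·Π!·Σ² = 8/105  (sign +1)
I_A²/I_B² = (1/105)/(8/105) = 1/8

1/8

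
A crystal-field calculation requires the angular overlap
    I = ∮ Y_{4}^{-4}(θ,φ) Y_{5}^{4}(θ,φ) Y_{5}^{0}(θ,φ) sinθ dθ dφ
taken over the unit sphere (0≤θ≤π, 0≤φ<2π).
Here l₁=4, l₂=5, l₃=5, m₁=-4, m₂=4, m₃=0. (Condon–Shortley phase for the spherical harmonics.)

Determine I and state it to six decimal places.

m-sum 0 ✓  L=14 even ✓  1≤5≤9 ✓
Π(2lᵢ+1) = 9×11×11 = 1089
triangle coeff Δ(4,5,5) = 1/3153150
Σ_t [0,4]: t=0:+1/69120 t=1:−1/1728 t=2:+1/576 t=3:−1/1728 t=4:+1/69120 = 7/11520
(3j)²=2/143 [(4 5 5; 0 0 0)], sign=-1
Σ_t [4,4]: t=4:+1/69120 = 1/69120
(3j)²=2/143 [(4 5 5; -4 4 0)], sign=-1
⇒ 4πI² = 36/169
I = (+1)√(36/169/(4π)) = 0.13019760

0.130198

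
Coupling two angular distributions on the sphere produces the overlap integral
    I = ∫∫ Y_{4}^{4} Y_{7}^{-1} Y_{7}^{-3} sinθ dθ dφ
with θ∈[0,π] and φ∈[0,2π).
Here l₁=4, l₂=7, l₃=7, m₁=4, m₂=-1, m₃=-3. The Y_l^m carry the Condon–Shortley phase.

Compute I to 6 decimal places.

m-sum 0 ✓  L=18 even ✓  3≤7≤11 ✓
Π(2lᵢ+1) = 9×15×15 = 2025
triangle coeff Δ(4,7,7) = 1/58198140
Σ_t [0,4]: t=0:+1/17418240 t=1:−1/622080 t=2:+1/230400 t=3:−1/622080 t=4:+1/17418240 = 1/806400
(3j)²=2268/230945 [(4 7 7; 0 0 0)], sign=-1
Σ_t [0,0]: t=0:+1/9953280 = 1/9953280
(3j)²=2450/138567 [(4 7 7; 4 -1 -3)], sign=+1
⇒ 4πI² = 750141000/2133423721
I = (-1)√(750141000/2133423721/(4π)) = -0.16727381

-0.167274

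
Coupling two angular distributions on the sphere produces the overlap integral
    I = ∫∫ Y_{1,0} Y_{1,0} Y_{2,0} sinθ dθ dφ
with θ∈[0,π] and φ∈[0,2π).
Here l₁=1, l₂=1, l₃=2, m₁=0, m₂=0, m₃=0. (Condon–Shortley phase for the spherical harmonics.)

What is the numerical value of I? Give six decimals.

0.252313

Checks pass: Σm=0; 4 even; l₃=2∈[0,2].
(2·1+1)(2·1+1)(2·2+1) = 45
Δ: 0! 2! 2! / 5! → 1/30
sum: t=0:+1/1 = 1/1
3j²(1 1 2; 0 0 0) = Δ·Π!·Σ² = 2/15  (sign +1)
(m-triple is (0,0,0) — same symbol as above.)
combine: 4πI² = 45·2/15·2/15 = 4/5
take √, sign +1: I = 0.25231325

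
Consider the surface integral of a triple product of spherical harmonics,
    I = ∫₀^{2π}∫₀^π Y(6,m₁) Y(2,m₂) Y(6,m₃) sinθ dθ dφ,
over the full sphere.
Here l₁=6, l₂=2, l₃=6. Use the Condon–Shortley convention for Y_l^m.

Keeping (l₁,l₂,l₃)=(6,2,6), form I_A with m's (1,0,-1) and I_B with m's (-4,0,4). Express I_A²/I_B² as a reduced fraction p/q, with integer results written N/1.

Shared (l₁,l₂,l₃)=(6,2,6): N and (l;000)² cancel in I_A²/I_B².
A: Δ = 2!·10!·2!/15! = 1/90090; Racah Σ t=0..2: t=0:+1/57600 t=1:−1/17280 t=2:+1/120960 = -13/403200; ⇒ 3j(6 2 6; 1 0 -1)² = 13/770, sgn +1
B: Δ = 2!·10!·2!/15! = 1/90090; Racah Σ t=0..2: t=0:+1/14515200 t=1:−1/362880 t=2:+1/322560 = 1/2419200; ⇒ 3j(6 2 6; -4 0 4)² = 2/5005, sgn +1
I_A²/I_B² = (13/770)/(2/5005) = 169/4

169/4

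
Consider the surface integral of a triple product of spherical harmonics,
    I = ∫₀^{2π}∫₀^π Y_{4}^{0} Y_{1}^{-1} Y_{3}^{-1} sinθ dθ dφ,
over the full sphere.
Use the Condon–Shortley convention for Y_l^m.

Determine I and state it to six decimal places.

Σmᵢ = -2 ≠ 0, so the φ-integral vanishes; I = 0

0.000000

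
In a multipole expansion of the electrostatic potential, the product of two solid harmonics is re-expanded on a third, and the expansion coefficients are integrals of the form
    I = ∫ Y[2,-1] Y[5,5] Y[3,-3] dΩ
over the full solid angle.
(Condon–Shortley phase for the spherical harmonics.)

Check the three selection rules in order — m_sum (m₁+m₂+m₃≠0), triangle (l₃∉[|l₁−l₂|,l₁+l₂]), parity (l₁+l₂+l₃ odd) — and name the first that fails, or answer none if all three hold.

azimuthal sum: -1 + 5 − 3 = 1  ✗
3 ≤ 3 ≤ 7 (triangle on l)
L = 2 + 5 + 3 = 10 (even)

m_sum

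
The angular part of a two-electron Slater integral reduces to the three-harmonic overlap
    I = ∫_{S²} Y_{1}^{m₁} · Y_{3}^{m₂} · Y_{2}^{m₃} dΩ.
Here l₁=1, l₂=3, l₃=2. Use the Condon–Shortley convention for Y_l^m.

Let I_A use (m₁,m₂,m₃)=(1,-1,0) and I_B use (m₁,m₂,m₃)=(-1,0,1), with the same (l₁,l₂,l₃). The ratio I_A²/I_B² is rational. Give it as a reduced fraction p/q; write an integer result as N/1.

Shared (l₁,l₂,l₃)=(1,3,2): N and (l;000)² cancel in I_A²/I_B².
A: Δ = 2!·0!·4!/7! = 1/105; Racah Σ t=0..0: t=0:+1/8 = 1/8; ⇒ 3j(1 3 2; 1 -1 0)² = 2/35, sgn +1
B: Δ = 2!·0!·4!/7! = 1/105; Racah Σ t=2..2: t=2:+1/12 = 1/12; ⇒ 3j(1 3 2; -1 0 1)² = 1/35, sgn -1
I_A²/I_B² = (2/35)/(1/35) = 2/1

2/1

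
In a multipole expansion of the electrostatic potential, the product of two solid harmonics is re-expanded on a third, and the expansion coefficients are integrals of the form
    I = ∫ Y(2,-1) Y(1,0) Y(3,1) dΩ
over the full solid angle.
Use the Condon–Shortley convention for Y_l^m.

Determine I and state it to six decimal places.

-0.233597

Checks pass: Σm=0; 6 even; l₃=3∈[1,3].
(2·2+1)(2·1+1)(2·3+1) = 105
Δ: 0! 4! 2! / 7! → 1/105
sum: t=0:+1/4 = 1/4
3j²(2 1 3; 0 0 0) = Δ·Π!·Σ² = 3/35  (sign -1)
sum: t=0:+1/6 = 1/6
3j²(2 1 3; -1 0 1) = Δ·Π!·Σ² = 8/105  (sign +1)
combine: 4πI² = 105·3/35·8/105 = 24/35
take √, sign -1: I = -0.23359668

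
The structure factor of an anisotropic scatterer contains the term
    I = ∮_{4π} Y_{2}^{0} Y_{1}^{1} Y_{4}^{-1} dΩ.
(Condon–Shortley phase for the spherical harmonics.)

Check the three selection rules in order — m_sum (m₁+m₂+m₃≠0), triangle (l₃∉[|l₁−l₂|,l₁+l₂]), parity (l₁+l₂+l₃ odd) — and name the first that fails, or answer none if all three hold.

Σmᵢ = 0  ✓
l₃∈[|l₁−l₂|,l₁+l₂]=[1,3], have l₃=4  ✗
Σlᵢ = 7 ⇒ odd

triangle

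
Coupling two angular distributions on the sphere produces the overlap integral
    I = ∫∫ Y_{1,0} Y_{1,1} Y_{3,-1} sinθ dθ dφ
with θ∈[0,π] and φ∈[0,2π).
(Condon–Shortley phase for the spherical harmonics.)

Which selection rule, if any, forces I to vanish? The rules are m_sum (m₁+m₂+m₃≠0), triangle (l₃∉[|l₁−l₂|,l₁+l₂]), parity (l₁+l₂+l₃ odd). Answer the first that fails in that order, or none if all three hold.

triangle

m₁+m₂+m₃ = 0 + 1 − 1 = 0  ✓
triangle: |1−1|=0 ≤ l₃=3 ≤ 1+1=2  ✗
parity: l₁+l₂+l₃ = 5 is odd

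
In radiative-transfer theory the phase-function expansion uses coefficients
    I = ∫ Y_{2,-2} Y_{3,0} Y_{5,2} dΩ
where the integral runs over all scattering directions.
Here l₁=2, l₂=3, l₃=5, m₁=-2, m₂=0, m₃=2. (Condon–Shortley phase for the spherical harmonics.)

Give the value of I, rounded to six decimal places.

0.141758

Checks pass: Σm=0; 10 even; l₃=5∈[1,5].
(2·2+1)(2·3+1)(2·5+1) = 385
Δ: 0! 4! 6! / 11! → 1/2310
sum: t=0:+1/144 = 1/144
3j²(2 3 5; 0 0 0) = Δ·Π!·Σ² = 10/231  (sign -1)
sum: t=0:+1/864 = 1/864
3j²(2 3 5; -2 0 2) = Δ·Π!·Σ² = 1/66  (sign -1)
combine: 4πI² = 385·10/231·1/66 = 25/99
take √, sign +1: I = 0.14175797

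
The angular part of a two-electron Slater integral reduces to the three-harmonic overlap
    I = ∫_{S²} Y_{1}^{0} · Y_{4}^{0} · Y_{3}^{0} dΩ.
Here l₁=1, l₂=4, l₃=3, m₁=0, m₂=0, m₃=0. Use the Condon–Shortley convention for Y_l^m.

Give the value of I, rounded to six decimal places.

0.246233

Rules hold: Σm=0, L=8 even, 3≤3≤5.
N = 3·9·7 = 189
Δ = 2!·0!·6!/9! = 1/252
Racah Σ t=1..1: t=1:−1/36 = -1/36
⇒ 3j(1 4 3; 0 0 0)² = 4/63, sgn +1
(m-triple is (0,0,0) — same symbol as above.)
4πI² = N·(3j₀)²·(3jₘ)² = 16/21
I = +1·√(0.761905/4π) = 0.24623252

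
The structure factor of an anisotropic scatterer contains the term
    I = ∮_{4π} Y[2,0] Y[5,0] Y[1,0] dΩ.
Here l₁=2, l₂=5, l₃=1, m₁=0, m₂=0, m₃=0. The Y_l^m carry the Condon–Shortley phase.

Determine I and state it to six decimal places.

l₃=1 ∉ [3,7] — triangle fails ⇒ I = 0

0.000000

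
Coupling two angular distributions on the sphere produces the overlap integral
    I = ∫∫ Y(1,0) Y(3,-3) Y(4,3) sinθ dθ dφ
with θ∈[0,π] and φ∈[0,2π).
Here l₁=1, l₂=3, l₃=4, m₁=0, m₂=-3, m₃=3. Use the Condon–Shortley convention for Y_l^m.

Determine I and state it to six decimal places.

-0.162868

Checks pass: Σm=0; 8 even; l₃=4∈[2,4].
(2·1+1)(2·3+1)(2·4+1) = 189
Δ: 0! 2! 6! / 9! → 1/252
sum: t=0:+1/36 = 1/36
3j²(1 3 4; 0 0 0) = Δ·Π!·Σ² = 4/63  (sign +1)
sum: t=0:+1/720 = 1/720
3j²(1 3 4; 0 -3 3) = Δ·Π!·Σ² = 1/36  (sign -1)
combine: 4πI² = 189·4/63·1/36 = 1/3
take √, sign -1: I = -0.16286750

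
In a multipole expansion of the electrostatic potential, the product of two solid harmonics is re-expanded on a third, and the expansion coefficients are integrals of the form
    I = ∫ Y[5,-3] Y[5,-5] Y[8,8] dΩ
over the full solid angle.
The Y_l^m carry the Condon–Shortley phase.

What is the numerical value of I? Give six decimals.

Rules hold: Σm=0, L=18 even, 0≤8≤10.
N = 11·11·17 = 2057
Δ = 2!·8!·8!/19! = 1/37413090
Racah Σ t=0..2: t=0:+1/1036800 t=1:−1/331776 t=2:+1/1036800 = -1/921600
⇒ 3j(5 5 8; 0 0 0)² = 490/46189, sgn -1
Racah Σ t=0..0: t=0:+1/3251404800 = 1/3251404800
⇒ 3j(5 5 8; -3 -5 8)² = 5/323, sgn +1
4πI² = N·(3j₀)²·(3jₘ)² = 26950/79781
I = -1·√(0.3378/4π) = -0.16395502

-0.163955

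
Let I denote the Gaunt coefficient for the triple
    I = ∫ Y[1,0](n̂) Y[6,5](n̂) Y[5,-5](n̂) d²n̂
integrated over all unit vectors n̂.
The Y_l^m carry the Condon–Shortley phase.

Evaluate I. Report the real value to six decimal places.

-0.135514

Rules hold: Σm=0, L=12 even, 5≤5≤7.
N = 3·13·11 = 429
Δ = 2!·0!·10!/13! = 1/858
Racah Σ t=1..1: t=1:−1/14400 = -1/14400
⇒ 3j(1 6 5; 0 0 0)² = 6/143, sgn +1
Racah Σ t=1..1: t=1:−1/3628800 = -1/3628800
⇒ 3j(1 6 5; 0 5 -5)² = 1/78, sgn -1
4πI² = N·(3j₀)²·(3jₘ)² = 3/13
I = -1·√(0.230769/4π) = -0.13551395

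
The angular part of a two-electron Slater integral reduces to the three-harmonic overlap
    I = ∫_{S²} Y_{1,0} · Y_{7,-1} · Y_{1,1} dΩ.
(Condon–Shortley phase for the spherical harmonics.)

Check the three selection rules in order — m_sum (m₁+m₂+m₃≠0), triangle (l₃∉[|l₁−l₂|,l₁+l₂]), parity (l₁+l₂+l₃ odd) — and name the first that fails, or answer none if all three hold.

triangle

m₁+m₂+m₃ = 0 − 1 + 1 = 0  ✓
triangle: |1−7|=6 ≤ l₃=1 ≤ 1+7=8  ✗
parity: l₁+l₂+l₃ = 9 is odd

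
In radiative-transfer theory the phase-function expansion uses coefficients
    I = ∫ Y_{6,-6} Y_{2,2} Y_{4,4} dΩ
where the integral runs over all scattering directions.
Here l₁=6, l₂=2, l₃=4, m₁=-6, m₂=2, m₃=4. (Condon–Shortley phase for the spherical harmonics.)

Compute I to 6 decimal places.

Rules hold: Σm=0, L=12 even, 4≤4≤8.
N = 13·5·9 = 585
Δ = 4!·8!·0!/13! = 1/6435
Racah Σ t=2..2: t=2:+1/2304 = 1/2304
⇒ 3j(6 2 4; 0 0 0)² = 5/143, sgn +1
Racah Σ t=4..4: t=4:+1/967680 = 1/967680
⇒ 3j(6 2 4; -6 2 4)² = 1/13, sgn +1
4πI² = N·(3j₀)²·(3jₘ)² = 225/143
I = +1·√(1.57343/4π) = 0.35384927

0.353849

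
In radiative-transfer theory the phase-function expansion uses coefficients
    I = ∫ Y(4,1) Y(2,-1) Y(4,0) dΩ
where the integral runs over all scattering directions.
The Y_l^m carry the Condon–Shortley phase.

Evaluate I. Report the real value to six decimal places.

-0.044869

m-sum 0 ✓  L=10 even ✓  2≤4≤6 ✓
Π(2lᵢ+1) = 9×5×9 = 405
triangle coeff Δ(4,2,4) = 1/13860
Σ_t [0,2]: t=0:+1/192 t=1:−1/36 t=2:+1/192 = -5/288
(3j)²=20/693 [(4 2 4; 0 0 0)], sign=-1
Σ_t [0,1]: t=0:+1/72 t=1:−1/96 = 1/288
(3j)²=1/462 [(4 2 4; 1 -1 0)], sign=+1
⇒ 4πI² = 150/5929
I = (-1)√(150/5929/(4π)) = -0.04486937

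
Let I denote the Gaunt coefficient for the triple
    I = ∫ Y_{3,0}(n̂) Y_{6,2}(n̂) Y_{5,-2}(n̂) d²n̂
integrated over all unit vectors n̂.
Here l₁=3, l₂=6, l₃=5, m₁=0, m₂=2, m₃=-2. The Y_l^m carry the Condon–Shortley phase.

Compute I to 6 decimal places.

Checks pass: Σm=0; 14 even; l₃=5∈[3,9].
(2·3+1)(2·6+1)(2·5+1) = 1001
Δ: 4! 2! 8! / 15! → 1/675675
sum: t=1:−1/8640 t=2:+1/2304 t=3:−1/8640 = 7/34560
3j²(3 6 5; 0 0 0) = Δ·Π!·Σ² = 7/429  (sign -1)
sum: t=1:−1/60480 t=2:+1/5760 t=3:−1/8640 = 1/24192
3j²(3 6 5; 0 2 -2) = Δ·Π!·Σ² = 8/3003  (sign -1)
combine: 4πI² = 1001·7/429·8/3003 = 56/1287
take √, sign +1: I = 0.05884368

0.058844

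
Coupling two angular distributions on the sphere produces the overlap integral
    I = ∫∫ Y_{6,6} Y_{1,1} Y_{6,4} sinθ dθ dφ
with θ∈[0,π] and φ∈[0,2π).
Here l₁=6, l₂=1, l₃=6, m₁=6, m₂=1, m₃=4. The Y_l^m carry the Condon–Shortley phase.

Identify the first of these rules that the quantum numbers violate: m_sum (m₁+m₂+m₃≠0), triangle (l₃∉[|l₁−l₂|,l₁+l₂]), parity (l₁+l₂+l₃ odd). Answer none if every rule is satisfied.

Σmᵢ = 11  ✗
l₃∈[|l₁−l₂|,l₁+l₂]=[5,7], have l₃=6
Σlᵢ = 13 ⇒ odd

m_sum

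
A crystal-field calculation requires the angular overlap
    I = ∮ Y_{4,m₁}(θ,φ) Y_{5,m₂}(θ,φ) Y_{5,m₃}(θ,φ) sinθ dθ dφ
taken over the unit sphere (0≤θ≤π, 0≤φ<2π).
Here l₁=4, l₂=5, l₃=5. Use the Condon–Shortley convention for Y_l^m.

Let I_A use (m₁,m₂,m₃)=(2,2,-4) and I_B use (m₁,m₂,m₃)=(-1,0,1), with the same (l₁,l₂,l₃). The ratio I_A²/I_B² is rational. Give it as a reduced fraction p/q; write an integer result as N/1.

5/1

Shared (l₁,l₂,l₃)=(4,5,5): N and (l;000)² cancel in I_A²/I_B².
A: Δ = 4!·4!·6!/15! = 1/3153150; Racah Σ t=1..2: t=1:−1/25920 t=2:+1/11520 = 1/20736; ⇒ 3j(4 5 5; 2 2 -4)² = 5/429, sgn -1
B: Δ = 4!·4!·6!/15! = 1/3153150; Racah Σ t=1..4: t=1:−1/6912 t=2:+1/864 t=3:−1/1152 t=4:+1/17280 = 7/34560; ⇒ 3j(4 5 5; -1 0 1)² = 1/429, sgn +1
I_A²/I_B² = (5/429)/(1/429) = 5/1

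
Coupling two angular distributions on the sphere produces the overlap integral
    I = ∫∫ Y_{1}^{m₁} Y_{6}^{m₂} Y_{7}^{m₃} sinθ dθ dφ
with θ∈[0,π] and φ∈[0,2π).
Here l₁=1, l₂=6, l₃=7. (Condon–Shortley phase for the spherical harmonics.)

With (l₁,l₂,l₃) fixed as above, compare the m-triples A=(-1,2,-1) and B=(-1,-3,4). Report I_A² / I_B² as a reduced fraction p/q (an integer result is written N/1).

3/11

Same 1,6,7: normalisation and zero-m 3j drop out of the ratio.
A: Δ: 0! 2! 12! / 15! → 1/1365; sum: t=0:+1/1935360 = 1/1935360; 3j²(1 6 7; -1 2 -1) = Δ·Π!·Σ² = 1/91  (sign +1)
B: Δ: 0! 2! 12! / 15! → 1/1365; sum: t=0:+1/4354560 = 1/4354560; 3j²(1 6 7; -1 -3 4) = Δ·Π!·Σ² = 11/273  (sign -1)
I_A²/I_B² = (1/91)/(11/273) = 3/11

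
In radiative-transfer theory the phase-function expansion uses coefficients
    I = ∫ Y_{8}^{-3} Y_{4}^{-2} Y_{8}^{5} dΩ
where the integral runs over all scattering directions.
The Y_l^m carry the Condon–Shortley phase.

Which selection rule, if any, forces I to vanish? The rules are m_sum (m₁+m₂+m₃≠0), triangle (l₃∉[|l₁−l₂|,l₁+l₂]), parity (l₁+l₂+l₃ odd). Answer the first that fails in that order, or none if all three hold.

m₁+m₂+m₃ = -3 − 2 + 5 = 0  ✓
triangle: |8−4|=4 ≤ l₃=8 ≤ 8+4=12  ✓
parity: l₁+l₂+l₃ = 20 is even  ✓

none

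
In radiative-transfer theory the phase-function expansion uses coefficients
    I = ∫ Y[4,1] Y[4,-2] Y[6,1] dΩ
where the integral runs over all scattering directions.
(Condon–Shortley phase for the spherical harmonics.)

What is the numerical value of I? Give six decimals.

Checks pass: Σm=0; 14 even; l₃=6∈[0,8].
(2·4+1)(2·4+1)(2·6+1) = 1053
Δ: 2! 6! 6! / 15! → 1/1261260
sum: t=0:+1/4608 t=1:−1/1296 t=2:+1/4608 = -7/20736
3j²(4 4 6; 0 0 0) = Δ·Π!·Σ² = 20/1287  (sign -1)
sum: t=0:+1/3456 t=1:−1/5760 t=2:+1/172800 = 7/57600
3j²(4 4 6; 1 -2 1) = Δ·Π!·Σ² = 21/2860  (sign -1)
combine: 4πI² = 1053·20/1287·21/2860 = 189/1573
take √, sign +1: I = 0.09778261

0.097783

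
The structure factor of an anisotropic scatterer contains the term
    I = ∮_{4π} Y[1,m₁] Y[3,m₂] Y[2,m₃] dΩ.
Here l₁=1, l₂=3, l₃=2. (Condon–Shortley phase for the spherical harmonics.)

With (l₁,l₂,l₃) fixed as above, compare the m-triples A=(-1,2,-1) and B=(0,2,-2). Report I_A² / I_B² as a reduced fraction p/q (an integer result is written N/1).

l's match ⇒ only the (l;m) 3-j factors differ between A and B.
A: triangle coeff Δ(1,3,2) = 1/105; Σ_t [2,2]: t=2:+1/12 = 1/12; (3j)²=2/21 [(1 3 2; -1 2 -1)], sign=-1
B: triangle coeff Δ(1,3,2) = 1/105; Σ_t [1,1]: t=1:−1/24 = -1/24; (3j)²=1/21 [(1 3 2; 0 2 -2)], sign=-1
I_A²/I_B² = (2/21)/(1/21) = 2/1

2/1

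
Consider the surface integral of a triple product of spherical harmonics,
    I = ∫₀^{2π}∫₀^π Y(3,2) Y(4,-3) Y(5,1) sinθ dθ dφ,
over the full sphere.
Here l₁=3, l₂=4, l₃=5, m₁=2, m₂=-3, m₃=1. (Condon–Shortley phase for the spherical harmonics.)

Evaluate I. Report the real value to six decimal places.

0.160929

Rules hold: Σm=0, L=12 even, 1≤5≤7.
N = 7·9·11 = 693
Δ = 2!·4!·6!/13! = 1/180180
Racah Σ t=0..2: t=0:+1/576 t=1:−1/144 t=2:+1/576 = -1/288
⇒ 3j(3 4 5; 0 0 0)² = 20/1001, sgn +1
Racah Σ t=0..1: t=0:+1/1440 t=1:−1/17280 = 11/17280
⇒ 3j(3 4 5; 2 -3 1)² = 11/468, sgn +1
4πI² = N·(3j₀)²·(3jₘ)² = 55/169
I = +1·√(0.325444/4π) = 0.16092854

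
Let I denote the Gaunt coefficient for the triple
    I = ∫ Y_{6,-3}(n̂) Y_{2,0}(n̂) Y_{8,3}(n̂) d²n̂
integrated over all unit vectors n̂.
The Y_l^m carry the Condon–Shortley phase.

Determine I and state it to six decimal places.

m-sum 0 ✓  L=16 even ✓  4≤8≤8 ✓
Π(2lᵢ+1) = 13×5×17 = 1105
triangle coeff Δ(6,2,8) = 1/30940
Σ_t [0,0]: t=0:+1/2073600 = 1/2073600
(3j)²=28/1105 [(6 2 8; 0 0 0)], sign=+1
Σ_t [0,0]: t=0:+1/8709120 = 1/8709120
(3j)²=55/3094 [(6 2 8; -3 0 3)], sign=-1
⇒ 4πI² = 110/221
I = (-1)√(110/221/(4π)) = -0.19901934

-0.199019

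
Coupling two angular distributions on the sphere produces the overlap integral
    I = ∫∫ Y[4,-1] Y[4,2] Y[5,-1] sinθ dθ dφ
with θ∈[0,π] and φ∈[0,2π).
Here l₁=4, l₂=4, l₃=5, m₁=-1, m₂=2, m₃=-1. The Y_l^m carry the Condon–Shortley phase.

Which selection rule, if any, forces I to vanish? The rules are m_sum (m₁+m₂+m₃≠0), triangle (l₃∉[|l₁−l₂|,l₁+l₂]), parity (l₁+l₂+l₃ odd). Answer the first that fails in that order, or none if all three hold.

Σmᵢ = 0  ✓
l₃∈[|l₁−l₂|,l₁+l₂]=[0,8], have l₃=5  ✓
Σlᵢ = 13 ⇒ odd  ✗

parity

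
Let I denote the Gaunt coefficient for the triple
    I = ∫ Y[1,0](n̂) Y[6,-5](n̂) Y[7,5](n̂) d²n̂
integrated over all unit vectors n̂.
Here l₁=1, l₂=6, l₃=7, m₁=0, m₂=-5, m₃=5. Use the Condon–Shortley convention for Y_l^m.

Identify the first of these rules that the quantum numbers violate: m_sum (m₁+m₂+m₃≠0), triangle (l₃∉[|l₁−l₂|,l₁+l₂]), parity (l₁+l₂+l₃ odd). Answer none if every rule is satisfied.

Σmᵢ = 0  ✓
l₃∈[|l₁−l₂|,l₁+l₂]=[5,7], have l₃=7  ✓
Σlᵢ = 14 ⇒ even  ✓

none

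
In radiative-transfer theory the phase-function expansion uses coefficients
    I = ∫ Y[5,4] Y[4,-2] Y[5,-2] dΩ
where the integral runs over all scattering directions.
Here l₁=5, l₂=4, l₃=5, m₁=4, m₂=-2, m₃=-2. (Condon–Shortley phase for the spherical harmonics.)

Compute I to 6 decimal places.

m-sum 0 ✓  L=14 even ✓  1≤5≤9 ✓
Π(2lᵢ+1) = 11×9×11 = 1089
triangle coeff Δ(5,4,5) = 1/3153150
Σ_t [0,4]: t=0:+1/69120 t=1:−1/1728 t=2:+1/576 t=3:−1/1728 t=4:+1/69120 = 7/11520
(3j)²=2/143 [(5 4 5; 0 0 0)], sign=-1
Σ_t [0,1]: t=0:+1/11520 t=1:−1/25920 = 1/20736
(3j)²=5/429 [(5 4 5; 4 -2 -2)], sign=-1
⇒ 4πI² = 30/169
I = (+1)√(30/169/(4π)) = 0.11885360

0.118854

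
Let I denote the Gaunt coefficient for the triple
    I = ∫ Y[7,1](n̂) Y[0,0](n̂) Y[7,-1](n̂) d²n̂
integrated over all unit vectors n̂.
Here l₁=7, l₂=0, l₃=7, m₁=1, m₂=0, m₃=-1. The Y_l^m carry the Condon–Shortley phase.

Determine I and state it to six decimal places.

-0.282095

m-sum 0 ✓  L=14 even ✓  7≤7≤7 ✓
Π(2lᵢ+1) = 15×1×15 = 225
triangle coeff Δ(7,0,7) = 1/15
Σ_t [0,0]: t=0:+1/25401600 = 1/25401600
(3j)²=1/15 [(7 0 7; 0 0 0)], sign=-1
Σ_t [0,0]: t=0:+1/29030400 = 1/29030400
(3j)²=1/15 [(7 0 7; 1 0 -1)], sign=+1
⇒ 4πI² = 1/1
I = (-1)√(1/1/(4π)) = -0.28209479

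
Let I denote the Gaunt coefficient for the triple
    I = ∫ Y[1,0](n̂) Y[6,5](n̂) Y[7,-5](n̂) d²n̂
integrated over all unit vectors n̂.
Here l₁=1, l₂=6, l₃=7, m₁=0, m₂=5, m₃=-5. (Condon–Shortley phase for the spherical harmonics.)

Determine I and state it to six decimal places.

Rules hold: Σm=0, L=14 even, 5≤7≤7.
N = 3·13·15 = 585
Δ = 0!·2!·12!/15! = 1/1365
Racah Σ t=0..0: t=0:+1/518400 = 1/518400
⇒ 3j(1 6 7; 0 0 0)² = 7/195, sgn -1
Racah Σ t=0..0: t=0:+1/39916800 = 1/39916800
⇒ 3j(1 6 7; 0 5 -5)² = 8/455, sgn +1
4πI² = N·(3j₀)²·(3jₘ)² = 24/65
I = -1·√(0.369231/4π) = -0.17141310

-0.171413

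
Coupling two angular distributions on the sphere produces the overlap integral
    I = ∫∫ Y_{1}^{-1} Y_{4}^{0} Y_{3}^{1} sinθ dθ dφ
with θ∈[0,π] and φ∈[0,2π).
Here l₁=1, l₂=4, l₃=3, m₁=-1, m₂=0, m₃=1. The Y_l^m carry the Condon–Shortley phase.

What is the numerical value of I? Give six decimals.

Checks pass: Σm=0; 8 even; l₃=3∈[3,5].
(2·1+1)(2·4+1)(2·3+1) = 189
Δ: 2! 0! 6! / 9! → 1/252
sum: t=1:−1/36 = -1/36
3j²(1 4 3; 0 0 0) = Δ·Π!·Σ² = 4/63  (sign +1)
sum: t=2:+1/96 = 1/96
3j²(1 4 3; -1 0 1) = Δ·Π!·Σ² = 1/42  (sign +1)
combine: 4πI² = 189·4/63·1/42 = 2/7
take √, sign +1: I = 0.15078601

0.150786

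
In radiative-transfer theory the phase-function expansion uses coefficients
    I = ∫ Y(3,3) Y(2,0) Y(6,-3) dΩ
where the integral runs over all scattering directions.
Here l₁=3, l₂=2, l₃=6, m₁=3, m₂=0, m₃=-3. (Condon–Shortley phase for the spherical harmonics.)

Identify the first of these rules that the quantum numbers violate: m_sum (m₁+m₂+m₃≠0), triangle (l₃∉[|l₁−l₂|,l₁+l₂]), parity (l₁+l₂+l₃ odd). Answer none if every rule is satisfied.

triangle

Σmᵢ = 0  ✓
l₃∈[|l₁−l₂|,l₁+l₂]=[1,5], have l₃=6  ✗
Σlᵢ = 11 ⇒ odd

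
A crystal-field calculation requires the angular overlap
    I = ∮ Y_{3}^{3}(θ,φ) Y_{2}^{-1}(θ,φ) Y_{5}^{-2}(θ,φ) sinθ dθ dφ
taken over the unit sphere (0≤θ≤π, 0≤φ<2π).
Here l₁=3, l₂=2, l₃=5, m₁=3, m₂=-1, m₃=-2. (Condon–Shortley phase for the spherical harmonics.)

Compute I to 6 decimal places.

Rules hold: Σm=0, L=10 even, 1≤5≤5.
N = 7·5·11 = 385
Δ = 0!·6!·4!/11! = 1/2310
Racah Σ t=0..0: t=0:+1/144 = 1/144
⇒ 3j(3 2 5; 0 0 0)² = 10/231, sgn -1
Racah Σ t=0..0: t=0:+1/4320 = 1/4320
⇒ 3j(3 2 5; 3 -1 -2)² = 1/330, sgn -1
4πI² = N·(3j₀)²·(3jₘ)² = 5/99
I = +1·√(0.0505051/4π) = 0.06339609

0.063396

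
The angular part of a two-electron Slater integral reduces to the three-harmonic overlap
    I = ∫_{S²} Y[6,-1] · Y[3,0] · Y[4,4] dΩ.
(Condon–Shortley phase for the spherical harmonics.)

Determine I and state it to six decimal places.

-1 + 0 + 4 = 3 ≠ 0: azimuthal integral kills it; I = 0

0.000000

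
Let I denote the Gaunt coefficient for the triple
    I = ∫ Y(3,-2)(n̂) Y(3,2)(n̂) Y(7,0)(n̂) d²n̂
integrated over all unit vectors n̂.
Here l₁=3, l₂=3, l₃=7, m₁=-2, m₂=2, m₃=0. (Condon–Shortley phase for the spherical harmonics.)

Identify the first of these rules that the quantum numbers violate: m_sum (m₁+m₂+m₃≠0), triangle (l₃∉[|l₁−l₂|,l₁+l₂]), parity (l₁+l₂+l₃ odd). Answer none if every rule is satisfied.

triangle

azimuthal sum: -2 + 2 + 0 = 0  ✓
0 ≤ 7 ≤ 6 (triangle on l)  ✗
L = 3 + 3 + 7 = 13 (odd)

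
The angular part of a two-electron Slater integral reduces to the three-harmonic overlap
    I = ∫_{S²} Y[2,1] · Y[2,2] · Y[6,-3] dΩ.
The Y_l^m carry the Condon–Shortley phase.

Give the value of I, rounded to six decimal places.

l₃=6 ∉ [0,4] — triangle fails ⇒ I = 0

0.000000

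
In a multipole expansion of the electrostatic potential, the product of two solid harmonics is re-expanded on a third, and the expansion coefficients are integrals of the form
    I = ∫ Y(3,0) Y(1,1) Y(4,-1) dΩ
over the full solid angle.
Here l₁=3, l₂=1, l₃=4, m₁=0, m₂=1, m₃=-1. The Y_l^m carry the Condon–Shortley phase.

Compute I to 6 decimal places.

m-sum 0 ✓  L=8 even ✓  2≤4≤4 ✓
Π(2lᵢ+1) = 7×3×9 = 189
triangle coeff Δ(3,1,4) = 1/252
Σ_t [0,0]: t=0:+1/36 = 1/36
(3j)²=4/63 [(3 1 4; 0 0 0)], sign=+1
Σ_t [0,0]: t=0:+1/72 = 1/72
(3j)²=5/126 [(3 1 4; 0 1 -1)], sign=-1
⇒ 4πI² = 10/21
I = (-1)√(10/21/(4π)) = -0.19466390

-0.194664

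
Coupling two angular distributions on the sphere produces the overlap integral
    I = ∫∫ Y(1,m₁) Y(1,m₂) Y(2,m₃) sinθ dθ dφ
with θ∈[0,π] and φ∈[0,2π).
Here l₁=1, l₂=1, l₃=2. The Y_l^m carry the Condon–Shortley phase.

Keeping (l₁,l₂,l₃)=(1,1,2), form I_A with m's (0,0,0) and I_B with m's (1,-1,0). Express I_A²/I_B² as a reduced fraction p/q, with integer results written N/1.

4/1

Same 1,1,2: normalisation and zero-m 3j drop out of the ratio.
A: Δ: 0! 2! 2! / 5! → 1/30; sum: t=0:+1/1 = 1/1; 3j²(1 1 2; 0 0 0) = Δ·Π!·Σ² = 2/15  (sign +1)
B: Δ: 0! 2! 2! / 5! → 1/30; sum: t=0:+1/4 = 1/4; 3j²(1 1 2; 1 -1 0) = Δ·Π!·Σ² = 1/30  (sign +1)
I_A²/I_B² = (2/15)/(1/30) = 4/1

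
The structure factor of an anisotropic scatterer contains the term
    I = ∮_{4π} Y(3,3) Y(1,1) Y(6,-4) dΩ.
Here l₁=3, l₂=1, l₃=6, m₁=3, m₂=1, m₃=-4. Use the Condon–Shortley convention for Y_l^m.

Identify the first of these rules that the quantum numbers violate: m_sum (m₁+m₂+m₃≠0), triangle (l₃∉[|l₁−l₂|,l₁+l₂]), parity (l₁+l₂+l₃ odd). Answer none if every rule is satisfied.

triangle

m₁+m₂+m₃ = 3 + 1 − 4 = 0  ✓
triangle: |3−1|=2 ≤ l₃=6 ≤ 3+1=4  ✗
parity: l₁+l₂+l₃ = 10 is even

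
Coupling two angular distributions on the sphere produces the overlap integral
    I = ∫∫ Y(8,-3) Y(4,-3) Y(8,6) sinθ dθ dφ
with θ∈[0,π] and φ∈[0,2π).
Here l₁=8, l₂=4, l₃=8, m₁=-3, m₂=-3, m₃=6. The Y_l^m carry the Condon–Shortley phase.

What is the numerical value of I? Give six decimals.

-0.157235

Checks pass: Σm=0; 20 even; l₃=8∈[4,12].
(2·8+1)(2·4+1)(2·8+1) = 2601
Δ: 4! 12! 4! / 21! → 1/185175900
sum: t=0:+1/557383680 t=1:−1/21772800 t=2:+1/8294400 t=3:−1/21772800 t=4:+1/557383680 = 1/30965760
3j²(8 4 8; 0 0 0) = Δ·Π!·Σ² = 36/4199  (sign +1)
sum: t=0:+1/5748019200 t=1:−1/1045094400 = -1/1277337600
3j²(8 4 8; -3 -3 6) = Δ·Π!·Σ² = 9/646  (sign -1)
combine: 4πI² = 2601·36/4199·9/646 = 1458/4693
take √, sign -1: I = -0.15723476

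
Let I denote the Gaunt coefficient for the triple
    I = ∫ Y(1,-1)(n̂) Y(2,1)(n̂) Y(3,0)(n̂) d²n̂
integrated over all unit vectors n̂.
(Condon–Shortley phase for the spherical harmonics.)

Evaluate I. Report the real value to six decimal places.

Rules hold: Σm=0, L=6 even, 1≤3≤3.
N = 3·5·7 = 105
Δ = 0!·2!·4!/7! = 1/105
Racah Σ t=0..0: t=0:+1/4 = 1/4
⇒ 3j(1 2 3; 0 0 0)² = 3/35, sgn -1
Racah Σ t=0..0: t=0:+1/12 = 1/12
⇒ 3j(1 2 3; -1 1 0)² = 1/35, sgn -1
4πI² = N·(3j₀)²·(3jₘ)² = 9/35
I = +1·√(0.257143/4π) = 0.14304817

0.143048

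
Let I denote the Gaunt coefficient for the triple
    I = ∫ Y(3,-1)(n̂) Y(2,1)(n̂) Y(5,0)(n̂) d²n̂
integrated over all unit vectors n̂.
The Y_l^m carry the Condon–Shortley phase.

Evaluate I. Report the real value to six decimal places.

Rules hold: Σm=0, L=10 even, 1≤5≤5.
N = 7·5·11 = 385
Δ = 0!·6!·4!/11! = 1/2310
Racah Σ t=0..0: t=0:+1/144 = 1/144
⇒ 3j(3 2 5; 0 0 0)² = 10/231, sgn -1
Racah Σ t=0..0: t=0:+1/288 = 1/288
⇒ 3j(3 2 5; -1 1 0)² = 5/231, sgn -1
4πI² = N·(3j₀)²·(3jₘ)² = 250/693
I = +1·√(0.36075/4π) = 0.16943318

0.169433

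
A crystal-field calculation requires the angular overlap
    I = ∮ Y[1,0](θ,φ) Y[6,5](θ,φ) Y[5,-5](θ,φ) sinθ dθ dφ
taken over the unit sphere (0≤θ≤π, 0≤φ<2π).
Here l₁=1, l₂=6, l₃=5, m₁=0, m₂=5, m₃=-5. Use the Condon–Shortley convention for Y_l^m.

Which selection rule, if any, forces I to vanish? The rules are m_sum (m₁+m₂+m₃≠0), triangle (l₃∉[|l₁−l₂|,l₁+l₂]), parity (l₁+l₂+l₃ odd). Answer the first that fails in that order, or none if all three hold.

m₁+m₂+m₃ = 0 + 5 − 5 = 0  ✓
triangle: |1−6|=5 ≤ l₃=5 ≤ 1+6=7  ✓
parity: l₁+l₂+l₃ = 12 is even  ✓

none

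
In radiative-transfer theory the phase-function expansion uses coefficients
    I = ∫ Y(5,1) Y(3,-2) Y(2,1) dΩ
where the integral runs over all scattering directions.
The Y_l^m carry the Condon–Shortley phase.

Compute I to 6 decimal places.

-0.117387

Rules hold: Σm=0, L=10 even, 2≤2≤8.
N = 11·7·5 = 385
Δ = 6!·4!·0!/11! = 1/2310
Racah Σ t=3..3: t=3:−1/144 = -1/144
⇒ 3j(5 3 2; 0 0 0)² = 10/231, sgn -1
Racah Σ t=1..1: t=1:−1/720 = -1/720
⇒ 3j(5 3 2; 1 -2 1)² = 4/385, sgn +1
4πI² = N·(3j₀)²·(3jₘ)² = 40/231
I = -1·√(0.17316/4π) = -0.11738675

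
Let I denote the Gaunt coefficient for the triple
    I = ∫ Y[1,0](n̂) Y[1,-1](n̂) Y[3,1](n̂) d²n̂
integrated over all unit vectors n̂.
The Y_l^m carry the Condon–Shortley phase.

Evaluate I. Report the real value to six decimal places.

triangle: need 0≤l₃≤2, have 3; I=0

0.000000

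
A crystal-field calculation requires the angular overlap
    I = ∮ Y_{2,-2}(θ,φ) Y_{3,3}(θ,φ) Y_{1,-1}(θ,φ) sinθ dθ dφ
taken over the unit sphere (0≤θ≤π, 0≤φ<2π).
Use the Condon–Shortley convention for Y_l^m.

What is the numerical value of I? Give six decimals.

-0.319865

m-sum 0 ✓  L=6 even ✓  1≤1≤5 ✓
Π(2lᵢ+1) = 5×7×3 = 105
triangle coeff Δ(2,3,1) = 1/105
Σ_t [2,2]: t=2:+1/4 = 1/4
(3j)²=3/35 [(2 3 1; 0 0 0)], sign=-1
Σ_t [4,4]: t=4:+1/48 = 1/48
(3j)²=1/7 [(2 3 1; -2 3 -1)], sign=+1
⇒ 4πI² = 9/7
I = (-1)√(9/7/(4π)) = -0.31986543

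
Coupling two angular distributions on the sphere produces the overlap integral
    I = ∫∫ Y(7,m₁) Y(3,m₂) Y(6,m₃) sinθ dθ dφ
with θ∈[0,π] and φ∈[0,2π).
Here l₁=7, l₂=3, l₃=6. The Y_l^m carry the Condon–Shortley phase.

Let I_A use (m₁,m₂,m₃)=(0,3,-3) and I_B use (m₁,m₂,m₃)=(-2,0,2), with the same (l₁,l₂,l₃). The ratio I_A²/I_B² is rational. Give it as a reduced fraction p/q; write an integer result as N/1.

15/7

Same 7,3,6: normalisation and zero-m 3j drop out of the ratio.
A: Δ: 4! 10! 2! / 17! → 1/2042040; sum: t=4:+1/1451520 = 1/1451520; 3j²(7 3 6; 0 3 -3) = Δ·Π!·Σ² = 45/4862  (sign -1)
B: Δ: 4! 10! 2! / 17! → 1/2042040; sum: t=1:−1/967680 t=2:+1/120960 t=3:−1/207360 = 1/414720; 3j²(7 3 6; -2 0 2) = Δ·Π!·Σ² = 21/4862  (sign +1)
I_A²/I_B² = (45/4862)/(21/4862) = 15/7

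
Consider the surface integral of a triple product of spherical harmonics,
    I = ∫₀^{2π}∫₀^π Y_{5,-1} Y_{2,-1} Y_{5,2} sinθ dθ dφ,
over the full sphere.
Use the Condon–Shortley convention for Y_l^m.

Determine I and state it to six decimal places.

0.104819

Checks pass: Σm=0; 12 even; l₃=5∈[3,7].
(2·5+1)(2·2+1)(2·5+1) = 605
Δ: 2! 8! 2! / 13! → 1/38610
sum: t=0:+1/2880 t=1:−1/576 t=2:+1/2880 = -1/960
3j²(5 2 5; 0 0 0) = Δ·Π!·Σ² = 10/429  (sign +1)
sum: t=0:+1/2880 t=1:−1/1440 = -1/2880
3j²(5 2 5; -1 -1 2) = Δ·Π!·Σ² = 7/715  (sign +1)
combine: 4πI² = 605·10/429·7/715 = 70/507
take √, sign +1: I = 0.10481902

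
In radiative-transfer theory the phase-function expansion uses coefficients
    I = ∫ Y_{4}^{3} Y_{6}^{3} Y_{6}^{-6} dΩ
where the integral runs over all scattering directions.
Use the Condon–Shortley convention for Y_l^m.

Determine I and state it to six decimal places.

-0.119136

Checks pass: Σm=0; 16 even; l₃=6∈[2,10].
(2·4+1)(2·6+1)(2·6+1) = 1521
Δ: 4! 4! 8! / 17! → 1/15315300
sum: t=0:+1/829440 t=1:−1/25920 t=2:+1/9216 t=3:−1/25920 t=4:+1/829440 = 7/207360
3j²(4 6 6; 0 0 0) = Δ·Π!·Σ² = 28/2431  (sign +1)
sum: t=1:−1/5806080 = -1/5806080
3j²(4 6 6; 3 3 -6) = Δ·Π!·Σ² = 9/884  (sign -1)
combine: 4πI² = 1521·28/2431·9/884 = 567/3179
take √, sign -1: I = -0.11913554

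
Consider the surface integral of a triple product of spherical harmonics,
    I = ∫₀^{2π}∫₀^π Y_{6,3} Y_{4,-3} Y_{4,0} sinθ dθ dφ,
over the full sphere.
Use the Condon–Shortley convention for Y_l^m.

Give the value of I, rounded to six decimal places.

0.123195

Rules hold: Σm=0, L=14 even, 2≤4≤10.
N = 13·9·9 = 1053
Δ = 6!·6!·2!/15! = 1/1261260
Racah Σ t=2..4: t=2:+1/4608 t=3:−1/1296 t=4:+1/4608 = -7/20736
⇒ 3j(6 4 4; 0 0 0)² = 20/1287, sgn -1
Racah Σ t=0..1: t=0:+1/25920 t=1:−1/11520 = -1/20736
⇒ 3j(6 4 4; 3 -3 0)² = 5/429, sgn -1
4πI² = N·(3j₀)²·(3jₘ)² = 300/1573
I = +1·√(0.190718/4π) = 0.12319450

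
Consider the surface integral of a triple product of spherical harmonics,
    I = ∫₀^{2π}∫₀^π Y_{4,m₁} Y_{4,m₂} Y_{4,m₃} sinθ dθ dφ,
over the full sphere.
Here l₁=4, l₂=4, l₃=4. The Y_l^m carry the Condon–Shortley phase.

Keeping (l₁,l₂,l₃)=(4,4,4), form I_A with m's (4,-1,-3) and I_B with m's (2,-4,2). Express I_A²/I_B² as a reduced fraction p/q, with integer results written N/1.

Shared (l₁,l₂,l₃)=(4,4,4): N and (l;000)² cancel in I_A²/I_B².
A: Δ = 4!·4!·4!/13! = 1/450450; Racah Σ t=0..0: t=0:+1/3456 = 1/3456; ⇒ 3j(4 4 4; 4 -1 -3)² = 35/1287, sgn -1
B: Δ = 4!·4!·4!/13! = 1/450450; Racah Σ t=0..0: t=0:+1/2304 = 1/2304; ⇒ 3j(4 4 4; 2 -4 2)² = 5/143, sgn +1
I_A²/I_B² = (35/1287)/(5/143) = 7/9

7/9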